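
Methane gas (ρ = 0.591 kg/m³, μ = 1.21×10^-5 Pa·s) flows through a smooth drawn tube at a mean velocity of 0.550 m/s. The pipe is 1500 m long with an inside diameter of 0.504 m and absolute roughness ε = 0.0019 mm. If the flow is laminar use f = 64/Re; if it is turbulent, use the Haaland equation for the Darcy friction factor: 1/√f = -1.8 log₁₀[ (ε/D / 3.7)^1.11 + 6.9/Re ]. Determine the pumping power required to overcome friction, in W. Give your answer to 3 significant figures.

P ≈ 0.831 W

Reynolds number Re = ρVD/μ = 0.591 · 0.55 · 0.504 / 1.21e-05 = 1.354e+04.
Re > 4000 → turbulent. Relative roughness ε/D = 1.9e-06/0.504 = 3.77e-06. Haaland: 1/√f = -1.8 log₁₀[(3.77e-06/3.7)^1.11 + 6.9/1.354e+04] = -1.8 log₁₀[2.23e-07 + 0.00051] = 5.927, so f = 0.02847.
Darcy-Weisbach: ΔP = f(L/D)(ρV²/2) = 0.02847·(1500/0.504)·(0.591·0.55²/2) = 0.02847·2976·0.08939 = 7.574 Pa.
Q = V·A = 0.55·0.1995 = 0.1097 m³/s.
Pumping power P = QΔP = 0.1097·7.574 = 0.8311 W = 0.831 W.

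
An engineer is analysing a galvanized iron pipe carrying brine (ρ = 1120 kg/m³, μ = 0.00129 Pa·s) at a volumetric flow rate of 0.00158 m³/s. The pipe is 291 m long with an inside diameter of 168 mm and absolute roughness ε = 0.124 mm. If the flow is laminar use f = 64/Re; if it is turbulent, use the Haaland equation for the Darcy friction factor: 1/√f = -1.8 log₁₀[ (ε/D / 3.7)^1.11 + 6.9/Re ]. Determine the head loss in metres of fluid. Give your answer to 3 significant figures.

Cross-sectional area A = πD²/4 = π(0.168)²/4 = 0.02217 m²; mean velocity V = Q/A = 0.00158/0.02217 = 0.07128 m/s.
Reynolds number Re = ρVD/μ = 1120 · 0.07128 · 0.168 / 0.00129 = 1.04e+04.
Re > 4000 → turbulent. Relative roughness ε/D = 0.000124/0.168 = 0.000738. Haaland: 1/√f = -1.8 log₁₀[(0.000738/3.7)^1.11 + 6.9/1.04e+04] = -1.8 log₁₀[7.81e-05 + 0.000664] = 5.633, so f = 0.03151.
Darcy-Weisbach: ΔP = f(L/D)(ρV²/2) = 0.03151·(291/0.168)·(1120·0.07128²/2) = 0.03151·1732·2.845 = 155.3 Pa.
Head loss h_f = ΔP/(ρg) = 155.3/(1120·9.81) = 0.0141 m.

h_f ≈ 0.0141 m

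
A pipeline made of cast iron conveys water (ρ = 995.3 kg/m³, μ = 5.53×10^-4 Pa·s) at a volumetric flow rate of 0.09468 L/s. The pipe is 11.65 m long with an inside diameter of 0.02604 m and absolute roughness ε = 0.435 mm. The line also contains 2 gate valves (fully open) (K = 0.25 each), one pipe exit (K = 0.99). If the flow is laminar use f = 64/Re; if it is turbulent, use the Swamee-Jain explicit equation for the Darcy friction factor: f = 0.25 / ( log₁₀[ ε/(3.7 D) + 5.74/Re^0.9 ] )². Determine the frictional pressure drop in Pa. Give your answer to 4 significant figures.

ΔP ≈ 384.7 Pa

Q = 0.09468 L/s = 0.09468/1000 = 9.468e-05 m³/s.
Cross-sectional area A = πD²/4 = π(0.02604)²/4 = 0.0005326 m²; mean velocity V = Q/A = 9.468e-05/0.0005326 = 0.1778 m/s.
Reynolds number Re = ρVD/μ = 995.3 · 0.1778 · 0.02604 / 0.000553 = 8332.
Re > 4000 → turbulent. Relative roughness ε/D = 0.000435/0.02604 = 0.0167. Swamee-Jain: f = 0.25/(log₁₀[0.0167/3.7 + 5.74/8332^0.9])² = 0.25/(log₁₀[0.00451 + 0.0017])² = 0.25/(-2.207)² = 0.05134.
Total minor-loss coefficient ΣK = 2·0.25 + 1·0.99 = 1.49.
ΔP = [f·L/D + ΣK]·(ρV²/2) = [0.05134·11.65/0.02604 + 1.49]·(995.3·0.1778²/2) = [22.97 + 1.49]·15.73 = 384.7 Pa.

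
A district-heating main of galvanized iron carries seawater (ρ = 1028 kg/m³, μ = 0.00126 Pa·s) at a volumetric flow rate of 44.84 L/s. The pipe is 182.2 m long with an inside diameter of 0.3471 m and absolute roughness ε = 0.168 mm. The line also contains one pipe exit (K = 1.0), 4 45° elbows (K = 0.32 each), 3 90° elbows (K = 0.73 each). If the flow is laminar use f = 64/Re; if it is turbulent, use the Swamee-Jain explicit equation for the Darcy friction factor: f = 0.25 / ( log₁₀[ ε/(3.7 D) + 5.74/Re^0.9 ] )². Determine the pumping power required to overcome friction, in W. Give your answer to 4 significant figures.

Q = 44.84 L/s = 44.84/1000 = 0.04484 m³/s.
Cross-sectional area A = πD²/4 = π(0.3471)²/4 = 0.09462 m²; mean velocity V = Q/A = 0.04484/0.09462 = 0.4739 m/s.
Reynolds number Re = ρVD/μ = 1028 · 0.4739 · 0.3471 / 0.00126 = 1.342e+05.
Re > 4000 → turbulent. Relative roughness ε/D = 0.000168/0.3471 = 0.000484. Swamee-Jain: f = 0.25/(log₁₀[0.000484/3.7 + 5.74/1.342e+05^0.9])² = 0.25/(log₁₀[0.000131 + 0.000139])² = 0.25/(-3.568)² = 0.01963.
Total minor-loss coefficient ΣK = 1·1 + 4·0.32 + 3·0.73 = 4.47.
ΔP = [f·L/D + ΣK]·(ρV²/2) = [0.01963·182.2/0.3471 + 4.47]·(1028·0.4739²/2) = [10.31 + 4.47]·115.4 = 1705 Pa.
Pumping power P = QΔP = 0.04484·1705 = 76.473 W = 76.47 W.

P ≈ 76.47 W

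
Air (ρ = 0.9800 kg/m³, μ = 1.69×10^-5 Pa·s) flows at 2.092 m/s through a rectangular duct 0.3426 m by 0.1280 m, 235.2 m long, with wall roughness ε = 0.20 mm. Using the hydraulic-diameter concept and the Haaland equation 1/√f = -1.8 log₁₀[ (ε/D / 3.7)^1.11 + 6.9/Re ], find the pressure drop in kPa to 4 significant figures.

ΔP ≈ 0.07342 kPa

Hydraulic diameter D_h = 4A/P = 4·(0.3426·0.128)/(2·(0.3426+0.128)) = 0.1754/0.9412 = 0.1864 m.
Re = ρVD_h/μ = 0.98·2.092·0.1864/1.69e-05 = 2.261e+04.
ε/D_h = 0.0002/0.1864 = 0.00107; Haaland gives 1/√f = -1.8 log₁₀[0.000118+0.000305] = 6.072, so f = 0.02713.
ΔP = f(L/D_h)(ρV²/2) = 0.02713·235.2/0.1864·2.144 = 73.42 Pa.
ΔP = 0.07342 kPa.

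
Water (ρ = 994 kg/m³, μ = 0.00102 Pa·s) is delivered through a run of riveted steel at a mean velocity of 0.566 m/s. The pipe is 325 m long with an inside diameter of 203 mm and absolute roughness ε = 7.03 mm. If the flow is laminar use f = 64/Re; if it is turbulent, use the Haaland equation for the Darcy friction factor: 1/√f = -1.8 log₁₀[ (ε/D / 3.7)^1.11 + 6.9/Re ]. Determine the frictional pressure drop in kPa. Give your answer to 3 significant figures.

ΔP ≈ 15.6 kPa

Reynolds number Re = ρVD/μ = 994 · 0.566 · 0.203 / 0.00102 = 1.12e+05.
Re > 4000 → turbulent. Relative roughness ε/D = 0.00703/0.203 = 0.0346. Haaland: 1/√f = -1.8 log₁₀[(0.0346/3.7)^1.11 + 6.9/1.12e+05] = -1.8 log₁₀[0.0056 + 6.16e-05] = 4.045, so f = 0.06112.
Darcy-Weisbach: ΔP = f(L/D)(ρV²/2) = 0.06112·(325/0.203)·(994·0.566²/2) = 0.06112·1601·159.2 = 1.558e+04 Pa.
ΔP = 1.558e+04 Pa = 15.6 kPa.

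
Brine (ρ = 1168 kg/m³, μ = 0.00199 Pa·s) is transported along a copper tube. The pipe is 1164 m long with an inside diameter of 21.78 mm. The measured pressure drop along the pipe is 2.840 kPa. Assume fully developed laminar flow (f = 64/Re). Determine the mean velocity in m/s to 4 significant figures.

V ≈ 0.01818 m/s

For laminar flow, f = 64/Re with Re = ρVD/μ, so Darcy-Weisbach reduces to ΔP = 32μLV/D². Solving for V: V = ΔP·D²/(32μL) = 2840·(0.02178)²/(32·0.00199·1164) = 0.01818 m/s.
Check: Re = ρVD/μ = 1168·0.01818·0.02178/0.00199 = 232.3 < 2300, so the laminar assumption holds.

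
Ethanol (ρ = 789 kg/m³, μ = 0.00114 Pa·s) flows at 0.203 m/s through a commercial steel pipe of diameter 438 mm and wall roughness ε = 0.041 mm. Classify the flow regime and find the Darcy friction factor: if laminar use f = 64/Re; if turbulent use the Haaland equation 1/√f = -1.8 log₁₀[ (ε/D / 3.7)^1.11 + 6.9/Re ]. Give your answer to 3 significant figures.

Re = ρVD/μ = 789·0.203·0.438/0.00114 = 6.154e+04.
Re > 4000 → turbulent. ε/D = 4.1e-05/0.438 = 9.36e-05; Haaland: 1/√f = -1.8 log₁₀[7.9e-06 + 0.000112] = 7.057, so f = 0.02008.

f ≈ 0.0201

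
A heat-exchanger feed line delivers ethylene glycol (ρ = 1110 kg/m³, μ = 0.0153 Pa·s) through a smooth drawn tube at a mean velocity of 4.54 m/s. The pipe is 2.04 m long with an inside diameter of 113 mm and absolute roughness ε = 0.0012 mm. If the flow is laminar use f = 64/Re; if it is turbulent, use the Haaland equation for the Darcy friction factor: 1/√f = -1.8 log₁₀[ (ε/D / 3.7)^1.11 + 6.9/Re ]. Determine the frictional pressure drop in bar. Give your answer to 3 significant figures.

Reynolds number Re = ρVD/μ = 1110 · 4.54 · 0.113 / 0.0153 = 3.722e+04.
Re > 4000 → turbulent. Relative roughness ε/D = 1.2e-06/0.113 = 1.06e-05. Haaland: 1/√f = -1.8 log₁₀[(1.06e-05/3.7)^1.11 + 6.9/3.722e+04] = -1.8 log₁₀[7.05e-07 + 0.000185] = 6.714, so f = 0.02218.
Darcy-Weisbach: ΔP = f(L/D)(ρV²/2) = 0.02218·(2.04/0.113)·(1110·4.54²/2) = 0.02218·18.05·1.144e+04 = 4581 Pa.
ΔP = 4581 Pa = 0.0458 bar.

ΔP ≈ 0.0458 bar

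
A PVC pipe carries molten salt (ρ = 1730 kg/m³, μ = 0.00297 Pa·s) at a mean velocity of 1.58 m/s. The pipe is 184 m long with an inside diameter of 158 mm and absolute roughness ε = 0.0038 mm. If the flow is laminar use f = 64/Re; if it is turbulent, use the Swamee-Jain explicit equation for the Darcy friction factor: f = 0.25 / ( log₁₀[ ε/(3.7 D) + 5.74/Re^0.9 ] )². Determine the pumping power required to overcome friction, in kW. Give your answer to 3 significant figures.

Reynolds number Re = ρVD/μ = 1730 · 1.58 · 0.158 / 0.00297 = 1.454e+05.
Re > 4000 → turbulent. Relative roughness ε/D = 3.8e-06/0.158 = 2.41e-05. Swamee-Jain: f = 0.25/(log₁₀[2.41e-05/3.7 + 5.74/1.454e+05^0.9])² = 0.25/(log₁₀[6.5e-06 + 0.00013])² = 0.25/(-3.866)² = 0.01673.
Darcy-Weisbach: ΔP = f(L/D)(ρV²/2) = 0.01673·(184/0.158)·(1730·1.58²/2) = 0.01673·1165·2159 = 4.206e+04 Pa.
Q = V·A = 1.58·0.01961 = 0.03098 m³/s.
Pumping power P = QΔP = 0.03098·4.206e+04 = 1303 W = 1.30 kW.

P ≈ 1.30 kW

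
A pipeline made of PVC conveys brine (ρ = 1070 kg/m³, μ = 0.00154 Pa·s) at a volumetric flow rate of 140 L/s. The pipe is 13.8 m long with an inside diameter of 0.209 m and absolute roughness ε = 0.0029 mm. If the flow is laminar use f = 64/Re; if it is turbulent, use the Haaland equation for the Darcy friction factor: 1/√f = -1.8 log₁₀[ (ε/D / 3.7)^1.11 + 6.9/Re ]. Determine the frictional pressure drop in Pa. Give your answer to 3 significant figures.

Q = 140 L/s = 140/1000 = 0.14 m³/s.
Cross-sectional area A = πD²/4 = π(0.209)²/4 = 0.03431 m²; mean velocity V = Q/A = 0.14/0.03431 = 4.081 m/s.
Reynolds number Re = ρVD/μ = 1070 · 4.081 · 0.209 / 0.00154 = 5.926e+05.
Re > 4000 → turbulent. Relative roughness ε/D = 2.9e-06/0.209 = 1.39e-05. Haaland: 1/√f = -1.8 log₁₀[(1.39e-05/3.7)^1.11 + 6.9/5.926e+05] = -1.8 log₁₀[9.49e-07 + 1.16e-05] = 8.82, so f = 0.01286.
Darcy-Weisbach: ΔP = f(L/D)(ρV²/2) = 0.01286·(13.8/0.209)·(1070·4.081²/2) = 0.01286·66.03·8909 = 7562 Pa.

ΔP ≈ 7560 Pa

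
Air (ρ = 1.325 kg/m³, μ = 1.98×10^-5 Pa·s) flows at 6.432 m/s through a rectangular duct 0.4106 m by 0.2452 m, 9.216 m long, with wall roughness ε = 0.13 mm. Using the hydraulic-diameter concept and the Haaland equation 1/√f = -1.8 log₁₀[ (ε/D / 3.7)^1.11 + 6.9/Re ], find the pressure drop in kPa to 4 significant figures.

ΔP ≈ 0.01567 kPa

Hydraulic diameter D_h = 4A/P = 4·(0.4106·0.2452)/(2·(0.4106+0.2452)) = 0.4027/1.312 = 0.307 m.
Re = ρVD_h/μ = 1.325·6.432·0.307/1.98e-05 = 1.322e+05.
ε/D_h = 0.00013/0.307 = 0.000423; Haaland gives 1/√f = -1.8 log₁₀[4.22e-05+5.22e-05] = 7.245, so f = 0.01905.
ΔP = f(L/D_h)(ρV²/2) = 0.01905·9.216/0.307·27.41 = 15.67 Pa.
ΔP = 0.01567 kPa.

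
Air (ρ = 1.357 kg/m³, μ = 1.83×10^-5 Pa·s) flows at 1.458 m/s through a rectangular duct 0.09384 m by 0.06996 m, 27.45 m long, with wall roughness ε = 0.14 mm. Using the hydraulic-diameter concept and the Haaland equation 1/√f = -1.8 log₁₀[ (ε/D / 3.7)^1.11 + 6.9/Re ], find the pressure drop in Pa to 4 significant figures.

ΔP ≈ 16.94 Pa

Hydraulic diameter D_h = 4A/P = 4·(0.09384·0.06996)/(2·(0.09384+0.06996)) = 0.02626/0.3276 = 0.08016 m.
Re = ρVD_h/μ = 1.357·1.458·0.08016/1.83e-05 = 8666.
ε/D_h = 0.00014/0.08016 = 0.00175; Haaland gives 1/√f = -1.8 log₁₀[0.000203+0.000796] = 5.4, so f = 0.03429.
ΔP = f(L/D_h)(ρV²/2) = 0.03429·27.45/0.08016·1.442 = 16.94 Pa.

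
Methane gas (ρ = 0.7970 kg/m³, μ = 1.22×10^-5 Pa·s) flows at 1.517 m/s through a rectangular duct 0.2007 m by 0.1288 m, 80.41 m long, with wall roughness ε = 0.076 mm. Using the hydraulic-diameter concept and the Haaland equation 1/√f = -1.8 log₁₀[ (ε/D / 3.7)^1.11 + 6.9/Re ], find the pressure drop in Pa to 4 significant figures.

Hydraulic diameter D_h = 4A/P = 4·(0.2007·0.1288)/(2·(0.2007+0.1288)) = 0.1034/0.659 = 0.1569 m.
Re = ρVD_h/μ = 0.797·1.517·0.1569/1.22e-05 = 1.555e+04.
ε/D_h = 7.6e-05/0.1569 = 0.000484; Haaland gives 1/√f = -1.8 log₁₀[4.9e-05+0.000444] = 5.953, so f = 0.02821.
ΔP = f(L/D_h)(ρV²/2) = 0.02821·80.41/0.1569·0.9171 = 13.26 Pa.

ΔP ≈ 13.26 Pa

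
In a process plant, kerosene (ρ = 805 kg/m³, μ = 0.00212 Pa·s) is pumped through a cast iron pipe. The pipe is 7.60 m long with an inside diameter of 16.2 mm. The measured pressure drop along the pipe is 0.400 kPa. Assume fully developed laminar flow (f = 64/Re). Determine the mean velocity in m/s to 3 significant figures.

For laminar flow, f = 64/Re with Re = ρVD/μ, so Darcy-Weisbach reduces to ΔP = 32μLV/D². Solving for V: V = ΔP·D²/(32μL) = 400·(0.0162)²/(32·0.00212·7.6) = 0.2036 m/s.
Check: Re = ρVD/μ = 805·0.2036·0.0162/0.00212 = 1252 < 2300, so the laminar assumption holds.

V ≈ 0.204 m/s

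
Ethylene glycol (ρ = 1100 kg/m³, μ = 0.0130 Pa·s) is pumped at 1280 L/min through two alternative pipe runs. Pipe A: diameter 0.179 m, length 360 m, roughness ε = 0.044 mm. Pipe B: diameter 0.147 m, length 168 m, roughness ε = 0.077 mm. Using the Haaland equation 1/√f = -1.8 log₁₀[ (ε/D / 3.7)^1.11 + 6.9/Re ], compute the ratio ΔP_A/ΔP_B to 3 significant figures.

Pipe A: V = Q/A = 0.02133/0.02516 = 0.8477 m/s; Re = 1.284e+04; ε/D = 0.000246; Haaland → f = 0.02919; ΔP_A = f(L/D)(ρV²/2) = 2.321e+04 Pa.
Pipe B: V = Q/A = 0.02133/0.01697 = 1.257 m/s; Re = 1.564e+04; ε/D = 0.000524; Haaland → f = 0.02825; ΔP_B = f(L/D)(ρV²/2) = 2.805e+04 Pa.
ΔP_A/ΔP_B = 2.321e+04/2.805e+04 = 0.827.

ΔP_A/ΔP_B ≈ 0.827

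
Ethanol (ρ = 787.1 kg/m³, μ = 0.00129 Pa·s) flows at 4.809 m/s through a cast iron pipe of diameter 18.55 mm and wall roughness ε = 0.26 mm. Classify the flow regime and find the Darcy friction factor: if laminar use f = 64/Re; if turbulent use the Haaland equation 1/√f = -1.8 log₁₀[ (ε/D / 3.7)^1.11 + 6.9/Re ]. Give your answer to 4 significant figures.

Re = ρVD/μ = 787.1·4.809·0.01855/0.00129 = 5.443e+04.
Re > 4000 → turbulent. ε/D = 0.00026/0.01855 = 0.014; Haaland: 1/√f = -1.8 log₁₀[0.00205 + 0.000127] = 4.791, so f = 0.04356.

f ≈ 0.04356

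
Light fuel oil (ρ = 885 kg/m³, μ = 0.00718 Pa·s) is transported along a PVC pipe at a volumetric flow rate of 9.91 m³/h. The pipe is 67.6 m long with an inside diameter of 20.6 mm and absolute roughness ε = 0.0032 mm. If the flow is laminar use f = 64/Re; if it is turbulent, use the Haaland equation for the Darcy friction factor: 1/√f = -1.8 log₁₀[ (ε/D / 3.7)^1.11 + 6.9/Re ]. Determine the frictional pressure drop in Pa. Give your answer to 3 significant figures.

ΔP ≈ 2.55×10^6 Pa

Q = 9.91 m³/h = 9.91/3600 = 0.002753 m³/s.
Cross-sectional area A = πD²/4 = π(0.0206)²/4 = 0.0003333 m²; mean velocity V = Q/A = 0.002753/0.0003333 = 8.259 m/s.
Reynolds number Re = ρVD/μ = 885 · 8.259 · 0.0206 / 0.00718 = 2.097e+04.
Re > 4000 → turbulent. Relative roughness ε/D = 3.2e-06/0.0206 = 0.000155. Haaland: 1/√f = -1.8 log₁₀[(0.000155/3.7)^1.11 + 6.9/2.097e+04] = -1.8 log₁₀[1.39e-05 + 0.000329] = 6.237, so f = 0.02571.
Darcy-Weisbach: ΔP = f(L/D)(ρV²/2) = 0.02571·(67.6/0.0206)·(885·8.259²/2) = 0.02571·3282·3.019e+04 = 2.547e+06 Pa.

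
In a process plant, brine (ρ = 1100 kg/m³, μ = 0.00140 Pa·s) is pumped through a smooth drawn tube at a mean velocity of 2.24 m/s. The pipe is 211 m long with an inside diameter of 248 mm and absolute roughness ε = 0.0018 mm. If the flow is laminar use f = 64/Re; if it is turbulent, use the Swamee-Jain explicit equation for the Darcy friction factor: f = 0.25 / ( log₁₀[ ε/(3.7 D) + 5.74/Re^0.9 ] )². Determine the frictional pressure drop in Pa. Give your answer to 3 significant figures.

ΔP ≈ 31800 Pa

Reynolds number Re = ρVD/μ = 1100 · 2.24 · 0.248 / 0.0014 = 4.365e+05.
Re > 4000 → turbulent. Relative roughness ε/D = 1.8e-06/0.248 = 7.26e-06. Swamee-Jain: f = 0.25/(log₁₀[7.26e-06/3.7 + 5.74/4.365e+05^0.9])² = 0.25/(log₁₀[1.96e-06 + 4.82e-05])² = 0.25/(-4.3)² = 0.01352.
Darcy-Weisbach: ΔP = f(L/D)(ρV²/2) = 0.01352·(211/0.248)·(1100·2.24²/2) = 0.01352·850.8·2760 = 3.175e+04 Pa.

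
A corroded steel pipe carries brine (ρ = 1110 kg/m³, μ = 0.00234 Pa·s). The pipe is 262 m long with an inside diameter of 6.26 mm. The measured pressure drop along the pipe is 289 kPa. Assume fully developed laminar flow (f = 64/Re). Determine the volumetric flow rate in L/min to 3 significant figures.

For laminar flow, f = 64/Re with Re = ρVD/μ, so Darcy-Weisbach reduces to ΔP = 32μLV/D². Solving for V: V = ΔP·D²/(32μL) = 2.89e+05·(0.00626)²/(32·0.00234·262) = 0.5773 m/s.
Check: Re = ρVD/μ = 1110·0.5773·0.00626/0.00234 = 1714 < 2300, so the laminar assumption holds.
Q = V·A = 0.5773·(π/4·0.00626²) = 1.777e-05 m³/s = 1.07 L/min.

Q ≈ 1.07 L/min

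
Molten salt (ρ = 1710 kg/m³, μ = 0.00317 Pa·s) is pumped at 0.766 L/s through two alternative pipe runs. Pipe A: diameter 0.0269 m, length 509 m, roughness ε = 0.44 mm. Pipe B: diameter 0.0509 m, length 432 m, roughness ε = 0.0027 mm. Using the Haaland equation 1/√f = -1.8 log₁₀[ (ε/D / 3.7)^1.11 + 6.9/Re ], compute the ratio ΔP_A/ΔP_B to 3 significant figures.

ΔP_A/ΔP_B ≈ 44.1

Pipe A: V = Q/A = 0.000766/0.0005683 = 1.348 m/s; Re = 1.956e+04; ε/D = 0.0164; Haaland → f = 0.04729; ΔP_A = f(L/D)(ρV²/2) = 1.39e+06 Pa.
Pipe B: V = Q/A = 0.000766/0.002035 = 0.3764 m/s; Re = 1.034e+04; ε/D = 5.3e-05; Haaland → f = 0.03066; ΔP_B = f(L/D)(ρV²/2) = 3.153e+04 Pa.
ΔP_A/ΔP_B = 1.39e+06/3.153e+04 = 44.1.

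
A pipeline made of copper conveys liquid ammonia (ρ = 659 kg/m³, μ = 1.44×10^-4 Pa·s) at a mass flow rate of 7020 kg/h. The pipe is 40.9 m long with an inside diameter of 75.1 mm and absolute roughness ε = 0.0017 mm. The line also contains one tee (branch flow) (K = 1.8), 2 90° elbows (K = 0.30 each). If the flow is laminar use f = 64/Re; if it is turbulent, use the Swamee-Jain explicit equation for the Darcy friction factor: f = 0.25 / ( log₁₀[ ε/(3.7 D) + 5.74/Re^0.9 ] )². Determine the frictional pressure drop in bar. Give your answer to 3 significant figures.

ΔP ≈ 0.0158 bar

ṁ = 7020 kg/h = 7020/3600 = 1.95 kg/s.
A = πD²/4 = π(0.0751)²/4 = 0.00443 m²; mean velocity V = ṁ/(ρA) = 1.95/(659 · 0.00443) = 0.668 m/s.
Reynolds number Re = ρVD/μ = 659 · 0.668 · 0.0751 / 0.000144 = 2.296e+05.
Re > 4000 → turbulent. Relative roughness ε/D = 1.7e-06/0.0751 = 2.26e-05. Swamee-Jain: f = 0.25/(log₁₀[2.26e-05/3.7 + 5.74/2.296e+05^0.9])² = 0.25/(log₁₀[6.12e-06 + 8.59e-05])² = 0.25/(-4.036)² = 0.01535.
Total minor-loss coefficient ΣK = 1·1.8 + 2·0.3 = 2.4.
ΔP = [f·L/D + ΣK]·(ρV²/2) = [0.01535·40.9/0.0751 + 2.4]·(659·0.668²/2) = [8.358 + 2.4]·147 = 1582 Pa.
ΔP = 1582 Pa = 0.0158 bar.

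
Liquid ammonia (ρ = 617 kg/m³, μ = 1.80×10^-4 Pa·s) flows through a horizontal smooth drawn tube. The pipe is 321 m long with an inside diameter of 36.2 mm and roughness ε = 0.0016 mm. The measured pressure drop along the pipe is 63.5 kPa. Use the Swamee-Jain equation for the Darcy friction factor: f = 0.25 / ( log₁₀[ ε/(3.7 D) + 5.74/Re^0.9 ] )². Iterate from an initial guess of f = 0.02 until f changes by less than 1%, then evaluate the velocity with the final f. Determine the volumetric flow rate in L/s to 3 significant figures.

Rearranging Darcy-Weisbach: V = √(2·ΔP·D/(f·L·ρ)). With ε/D = 1.6e-06/0.0362 = 4.42e-05, iterate starting from f = 0.02:
  f = 0.02 → V = √(2·6.35e+04·0.0362/(0.02·321·617)) = 1.077 m/s; Re = ρVD/μ = 1.337e+05; f → 0.01714
  f = 0.01714 → V = 1.164 m/s; Re = 1.444e+05; f → 0.0169
  f = 0.0169 → V = 1.172 m/s; Re = 1.454e+05; f → 0.01687
Converged (Δf/f < 1%). With the final f = 0.01687: V = √(2·6.35e+04·0.0362/(0.01687·321·617)) = 1.173 m/s.
Q = V·A = 1.173·(π/4·0.0362²) = 0.001207 m³/s = 1.21 L/s.

Q ≈ 1.21 L/s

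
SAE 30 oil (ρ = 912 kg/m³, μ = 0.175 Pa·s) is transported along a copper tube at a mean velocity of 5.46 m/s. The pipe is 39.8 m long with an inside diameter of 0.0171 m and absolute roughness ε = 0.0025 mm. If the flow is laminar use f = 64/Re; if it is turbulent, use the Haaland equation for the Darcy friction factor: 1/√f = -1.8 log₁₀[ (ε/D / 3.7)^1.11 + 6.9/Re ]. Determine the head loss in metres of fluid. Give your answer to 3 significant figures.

Reynolds number Re = ρVD/μ = 912 · 5.46 · 0.0171 / 0.175 = 486.6.
Re < 2300 → laminar flow, so f = 64/Re = 64/486.6 = 0.1315 (the turbulent correlation is not needed).
Darcy-Weisbach: ΔP = f(L/D)(ρV²/2) = 0.1315·(39.8/0.0171)·(912·5.46²/2) = 0.1315·2327·1.359e+04 = 4.162e+06 Pa.
Head loss h_f = ΔP/(ρg) = 4.162e+06/(912·9.81) = 465 m.

h_f ≈ 465 m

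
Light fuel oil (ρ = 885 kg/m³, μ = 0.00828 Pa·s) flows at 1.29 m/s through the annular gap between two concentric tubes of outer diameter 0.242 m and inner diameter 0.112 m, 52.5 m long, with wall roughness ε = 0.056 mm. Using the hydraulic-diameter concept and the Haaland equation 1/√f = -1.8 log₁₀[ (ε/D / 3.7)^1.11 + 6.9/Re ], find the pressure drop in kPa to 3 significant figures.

ΔP ≈ 8.09 kPa

Hydraulic diameter D_h = 4A/P = D_o - D_i = 0.242 - 0.112 = 0.13 m.
Re = ρVD_h/μ = 885·1.29·0.13/0.00828 = 1.792e+04.
ε/D_h = 5.6e-05/0.13 = 0.000431; Haaland gives 1/√f = -1.8 log₁₀[4.3e-05+0.000385] = 6.064, so f = 0.0272.
ΔP = f(L/D_h)(ρV²/2) = 0.0272·52.5/0.13·736.4 = 8088 Pa.
ΔP = 8.09 kPa.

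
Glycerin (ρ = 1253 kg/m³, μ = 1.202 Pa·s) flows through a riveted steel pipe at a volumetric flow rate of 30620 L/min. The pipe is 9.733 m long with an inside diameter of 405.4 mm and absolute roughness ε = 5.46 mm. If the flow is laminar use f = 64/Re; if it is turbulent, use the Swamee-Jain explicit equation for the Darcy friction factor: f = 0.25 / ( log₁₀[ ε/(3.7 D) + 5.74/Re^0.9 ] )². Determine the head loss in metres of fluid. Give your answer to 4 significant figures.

Q = 30620 L/min = 30620/60000 = 0.5103 m³/s.
Cross-sectional area A = πD²/4 = π(0.4054)²/4 = 0.1291 m²; mean velocity V = Q/A = 0.5103/0.1291 = 3.954 m/s.
Reynolds number Re = ρVD/μ = 1253 · 3.954 · 0.4054 / 1.2 = 1671.
Re < 2300 → laminar flow, so f = 64/Re = 64/1671 = 0.0383 (the turbulent correlation is not needed).
Darcy-Weisbach: ΔP = f(L/D)(ρV²/2) = 0.0383·(9.733/0.4054)·(1253·3.954²/2) = 0.0383·24.01·9793 = 9006 Pa.
Head loss h_f = ΔP/(ρg) = 9006/(1253·9.81) = 0.7327 m.

h_f ≈ 0.7327 m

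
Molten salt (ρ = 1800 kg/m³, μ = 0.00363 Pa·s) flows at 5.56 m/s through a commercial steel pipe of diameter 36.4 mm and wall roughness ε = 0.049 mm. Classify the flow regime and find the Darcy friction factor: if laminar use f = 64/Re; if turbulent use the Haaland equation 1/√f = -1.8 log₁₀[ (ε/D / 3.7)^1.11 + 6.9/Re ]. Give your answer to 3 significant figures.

f ≈ 0.0231

Re = ρVD/μ = 1800·5.56·0.0364/0.00363 = 1.004e+05.
Re > 4000 → turbulent. ε/D = 4.9e-05/0.0364 = 0.00135; Haaland: 1/√f = -1.8 log₁₀[0.000152 + 6.88e-05] = 6.58, so f = 0.0231.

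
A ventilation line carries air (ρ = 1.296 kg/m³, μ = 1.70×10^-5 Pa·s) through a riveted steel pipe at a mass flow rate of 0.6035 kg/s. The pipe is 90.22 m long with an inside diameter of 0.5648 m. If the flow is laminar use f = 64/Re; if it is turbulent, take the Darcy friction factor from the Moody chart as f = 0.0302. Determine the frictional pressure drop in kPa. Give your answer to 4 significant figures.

ΔP ≈ 0.01080 kPa

A = πD²/4 = π(0.5648)²/4 = 0.2505 m²; mean velocity V = ṁ/(ρA) = 0.6035/(1.296 · 0.2505) = 1.859 m/s.
Reynolds number Re = ρVD/μ = 1.296 · 1.859 · 0.5648 / 1.7e-05 = 8.003e+04.
Re > 4000 → turbulent; use the Moody-chart value f = 0.0302.
Darcy-Weisbach: ΔP = f(L/D)(ρV²/2) = 0.0302·(90.22/0.5648)·(1.296·1.859²/2) = 0.0302·159.7·2.239 = 10.8 Pa.
ΔP = 10.8 Pa = 0.01080 kPa.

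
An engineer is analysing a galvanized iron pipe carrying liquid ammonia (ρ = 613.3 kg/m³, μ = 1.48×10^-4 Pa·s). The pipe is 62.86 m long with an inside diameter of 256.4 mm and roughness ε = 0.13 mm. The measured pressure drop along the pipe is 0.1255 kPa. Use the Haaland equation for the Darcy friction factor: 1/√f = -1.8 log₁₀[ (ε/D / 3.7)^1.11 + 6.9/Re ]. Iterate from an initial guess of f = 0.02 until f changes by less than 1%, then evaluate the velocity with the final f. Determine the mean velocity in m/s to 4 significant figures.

Rearranging Darcy-Weisbach: V = √(2·ΔP·D/(f·L·ρ)). With ε/D = 0.00013/0.2564 = 0.000507, iterate starting from f = 0.02:
  f = 0.02 → V = √(2·125.5·0.2564/(0.02·62.86·613.3)) = 0.2889 m/s; Re = ρVD/μ = 3.07e+05; f → 0.01809
  f = 0.01809 → V = 0.3038 m/s; Re = 3.228e+05; f → 0.01803
Converged (Δf/f < 1%). With the final f = 0.01803: V = √(2·125.5·0.2564/(0.01803·62.86·613.3)) = 0.3043 m/s.

V ≈ 0.3043 m/s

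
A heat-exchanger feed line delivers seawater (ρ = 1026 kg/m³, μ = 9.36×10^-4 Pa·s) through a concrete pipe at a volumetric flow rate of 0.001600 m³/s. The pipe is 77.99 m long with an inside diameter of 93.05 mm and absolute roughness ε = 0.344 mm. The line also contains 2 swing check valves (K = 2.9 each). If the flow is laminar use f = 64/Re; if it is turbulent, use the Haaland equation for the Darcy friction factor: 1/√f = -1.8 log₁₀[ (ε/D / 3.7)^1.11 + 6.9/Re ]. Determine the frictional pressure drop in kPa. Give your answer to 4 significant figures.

ΔP ≈ 0.9184 kPa

Cross-sectional area A = πD²/4 = π(0.09305)²/4 = 0.0068 m²; mean velocity V = Q/A = 0.0016/0.0068 = 0.2353 m/s.
Reynolds number Re = ρVD/μ = 1026 · 0.2353 · 0.09305 / 0.000936 = 2.4e+04.
Re > 4000 → turbulent. Relative roughness ε/D = 0.000344/0.09305 = 0.0037. Haaland: 1/√f = -1.8 log₁₀[(0.0037/3.7)^1.11 + 6.9/2.4e+04] = -1.8 log₁₀[0.000467 + 0.000288] = 5.62, so f = 0.03166.
Total minor-loss coefficient ΣK = 2·2.9 = 5.8.
ΔP = [f·L/D + ΣK]·(ρV²/2) = [0.03166·77.99/0.09305 + 5.8]·(1026·0.2353²/2) = [26.54 + 5.8]·28.4 = 918.4 Pa.
ΔP = 918.4 Pa = 0.9184 kPa.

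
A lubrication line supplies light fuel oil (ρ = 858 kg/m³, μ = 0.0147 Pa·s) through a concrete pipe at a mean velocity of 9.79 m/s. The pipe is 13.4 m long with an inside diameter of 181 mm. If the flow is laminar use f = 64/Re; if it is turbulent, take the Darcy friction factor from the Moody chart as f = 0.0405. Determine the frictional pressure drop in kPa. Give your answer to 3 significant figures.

ΔP ≈ 123 kPa

Reynolds number Re = ρVD/μ = 858 · 9.79 · 0.181 / 0.0147 = 1.034e+05.
Re > 4000 → turbulent; use the Moody-chart value f = 0.0405.
Darcy-Weisbach: ΔP = f(L/D)(ρV²/2) = 0.0405·(13.4/0.181)·(858·9.79²/2) = 0.0405·74.03·4.112e+04 = 1.233e+05 Pa.
ΔP = 1.233e+05 Pa = 123 kPa.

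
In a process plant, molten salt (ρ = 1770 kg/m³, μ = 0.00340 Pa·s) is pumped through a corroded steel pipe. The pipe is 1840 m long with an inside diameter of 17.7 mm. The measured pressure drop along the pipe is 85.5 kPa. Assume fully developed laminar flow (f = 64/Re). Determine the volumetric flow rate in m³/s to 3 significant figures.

Q ≈ 3.29×10^-5 m³/s

For laminar flow, f = 64/Re with Re = ρVD/μ, so Darcy-Weisbach reduces to ΔP = 32μLV/D². Solving for V: V = ΔP·D²/(32μL) = 8.55e+04·(0.0177)²/(32·0.0034·1840) = 0.1338 m/s.
Check: Re = ρVD/μ = 1770·0.1338·0.0177/0.0034 = 1233 < 2300, so the laminar assumption holds.
Q = V·A = 0.1338·(π/4·0.0177²) = 3.292e-05 m³/s = 3.29×10^-5 m³/s.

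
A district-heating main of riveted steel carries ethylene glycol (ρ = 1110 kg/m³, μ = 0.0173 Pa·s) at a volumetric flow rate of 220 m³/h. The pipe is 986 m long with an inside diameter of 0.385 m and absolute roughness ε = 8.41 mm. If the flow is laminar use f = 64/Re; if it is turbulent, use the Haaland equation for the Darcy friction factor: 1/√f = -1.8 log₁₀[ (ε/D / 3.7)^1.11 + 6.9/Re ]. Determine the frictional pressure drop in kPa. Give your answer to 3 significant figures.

ΔP ≈ 20.8 kPa

Q = 220 m³/h = 220/3600 = 0.06111 m³/s.
Cross-sectional area A = πD²/4 = π(0.385)²/4 = 0.1164 m²; mean velocity V = Q/A = 0.06111/0.1164 = 0.5249 m/s.
Reynolds number Re = ρVD/μ = 1110 · 0.5249 · 0.385 / 0.0173 = 1.297e+04.
Re > 4000 → turbulent. Relative roughness ε/D = 0.00841/0.385 = 0.0218. Haaland: 1/√f = -1.8 log₁₀[(0.0218/3.7)^1.11 + 6.9/1.297e+04] = -1.8 log₁₀[0.00336 + 0.000532] = 4.338, so f = 0.05313.
Darcy-Weisbach: ΔP = f(L/D)(ρV²/2) = 0.05313·(986/0.385)·(1110·0.5249²/2) = 0.05313·2561·152.9 = 2.081e+04 Pa.
ΔP = 2.081e+04 Pa = 20.8 kPa.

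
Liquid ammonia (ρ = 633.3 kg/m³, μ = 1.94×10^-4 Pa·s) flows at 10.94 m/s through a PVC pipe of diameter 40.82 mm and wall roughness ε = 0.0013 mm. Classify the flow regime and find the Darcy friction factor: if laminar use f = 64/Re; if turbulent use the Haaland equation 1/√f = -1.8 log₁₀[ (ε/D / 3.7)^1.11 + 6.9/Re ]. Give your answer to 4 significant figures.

f ≈ 0.01165

Re = ρVD/μ = 633.3·10.94·0.04082/0.000194 = 1.458e+06.
Re > 4000 → turbulent. ε/D = 1.3e-06/0.04082 = 3.18e-05; Haaland: 1/√f = -1.8 log₁₀[2.39e-06 + 4.73e-06] = 9.266, so f = 0.01165.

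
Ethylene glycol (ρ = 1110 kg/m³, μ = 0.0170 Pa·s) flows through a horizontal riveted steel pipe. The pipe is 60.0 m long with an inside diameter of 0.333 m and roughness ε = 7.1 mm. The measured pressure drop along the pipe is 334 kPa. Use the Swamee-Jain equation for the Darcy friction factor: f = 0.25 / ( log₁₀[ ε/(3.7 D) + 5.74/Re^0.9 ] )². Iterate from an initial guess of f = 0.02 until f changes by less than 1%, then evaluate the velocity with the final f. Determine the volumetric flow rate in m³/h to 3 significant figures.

Rearranging Darcy-Weisbach: V = √(2·ΔP·D/(f·L·ρ)). With ε/D = 0.0071/0.333 = 0.0213, iterate starting from f = 0.02:
  f = 0.02 → V = √(2·3.34e+05·0.333/(0.02·60·1110)) = 12.92 m/s; Re = ρVD/μ = 2.81e+05; f → 0.05009
  f = 0.05009 → V = 8.166 m/s; Re = 1.775e+05; f → 0.05021
Converged (Δf/f < 1%). With the final f = 0.05021: V = √(2·3.34e+05·0.333/(0.05021·60·1110)) = 8.156 m/s.
Q = V·A = 8.156·(π/4·0.333²) = 0.7103 m³/s = 2560 m³/h.

Q ≈ 2560 m³/h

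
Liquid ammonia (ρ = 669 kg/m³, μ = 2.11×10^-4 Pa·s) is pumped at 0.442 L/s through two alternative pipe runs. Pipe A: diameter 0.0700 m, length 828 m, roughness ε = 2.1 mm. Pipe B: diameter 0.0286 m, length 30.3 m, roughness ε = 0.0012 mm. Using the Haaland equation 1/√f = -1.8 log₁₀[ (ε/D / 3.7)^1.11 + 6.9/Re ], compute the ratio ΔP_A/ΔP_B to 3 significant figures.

Pipe A: V = Q/A = 0.000442/0.003848 = 0.1149 m/s; Re = 2.549e+04; ε/D = 0.03; Haaland → f = 0.05849; ΔP_A = f(L/D)(ρV²/2) = 3053 Pa.
Pipe B: V = Q/A = 0.000442/0.0006424 = 0.688 m/s; Re = 6.239e+04; ε/D = 4.2e-05; Haaland → f = 0.01984; ΔP_B = f(L/D)(ρV²/2) = 3329 Pa.
ΔP_A/ΔP_B = 3053/3329 = 0.917.

ΔP_A/ΔP_B ≈ 0.917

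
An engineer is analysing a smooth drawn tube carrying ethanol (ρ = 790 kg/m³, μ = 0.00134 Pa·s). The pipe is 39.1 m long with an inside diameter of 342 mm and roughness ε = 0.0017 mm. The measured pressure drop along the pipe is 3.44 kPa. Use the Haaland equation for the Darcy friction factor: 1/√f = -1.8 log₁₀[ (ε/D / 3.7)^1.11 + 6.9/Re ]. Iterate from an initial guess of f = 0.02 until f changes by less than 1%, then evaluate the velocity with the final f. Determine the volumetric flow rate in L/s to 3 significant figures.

Rearranging Darcy-Weisbach: V = √(2·ΔP·D/(f·L·ρ)). With ε/D = 1.7e-06/0.342 = 4.97e-06, iterate starting from f = 0.02:
  f = 0.02 → V = √(2·3440·0.342/(0.02·39.1·790)) = 1.952 m/s; Re = ρVD/μ = 3.935e+05; f → 0.01369
  f = 0.01369 → V = 2.359 m/s; Re = 4.757e+05; f → 0.01323
  f = 0.01323 → V = 2.399 m/s; Re = 4.838e+05; f → 0.01319
Converged (Δf/f < 1%). With the final f = 0.01319: V = √(2·3440·0.342/(0.01319·39.1·790)) = 2.403 m/s.
Q = V·A = 2.403·(π/4·0.342²) = 0.2207 m³/s = 221 L/s.

Q ≈ 221 L/s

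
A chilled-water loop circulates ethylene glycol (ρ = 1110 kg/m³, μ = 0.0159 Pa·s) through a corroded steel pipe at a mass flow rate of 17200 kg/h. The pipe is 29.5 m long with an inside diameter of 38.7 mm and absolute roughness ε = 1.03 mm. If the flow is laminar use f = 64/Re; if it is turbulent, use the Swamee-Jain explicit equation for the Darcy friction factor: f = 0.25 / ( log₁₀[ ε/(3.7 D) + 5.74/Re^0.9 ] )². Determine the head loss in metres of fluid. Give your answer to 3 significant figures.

ṁ = 17200 kg/h = 17200/3600 = 4.778 kg/s.
A = πD²/4 = π(0.0387)²/4 = 0.001176 m²; mean velocity V = ṁ/(ρA) = 4.778/(1110 · 0.001176) = 3.659 m/s.
Reynolds number Re = ρVD/μ = 1110 · 3.659 · 0.0387 / 0.0159 = 9886.
Re > 4000 → turbulent. Relative roughness ε/D = 0.00103/0.0387 = 0.0266. Swamee-Jain: f = 0.25/(log₁₀[0.0266/3.7 + 5.74/9886^0.9])² = 0.25/(log₁₀[0.00719 + 0.00146])² = 0.25/(-2.063)² = 0.05874.
Darcy-Weisbach: ΔP = f(L/D)(ρV²/2) = 0.05874·(29.5/0.0387)·(1110·3.659²/2) = 0.05874·762.3·7431 = 3.328e+05 Pa.
Head loss h_f = ΔP/(ρg) = 3.328e+05/(1110·9.81) = 30.6 m.

h_f ≈ 30.6 m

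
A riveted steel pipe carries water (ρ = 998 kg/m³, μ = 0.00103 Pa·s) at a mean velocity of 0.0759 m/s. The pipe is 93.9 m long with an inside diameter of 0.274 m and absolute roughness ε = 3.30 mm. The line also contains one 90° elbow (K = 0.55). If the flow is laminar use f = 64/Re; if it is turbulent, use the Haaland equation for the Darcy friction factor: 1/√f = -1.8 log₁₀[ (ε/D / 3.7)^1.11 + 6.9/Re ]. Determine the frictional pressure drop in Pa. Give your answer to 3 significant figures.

Reynolds number Re = ρVD/μ = 998 · 0.0759 · 0.274 / 0.00103 = 2.015e+04.
Re > 4000 → turbulent. Relative roughness ε/D = 0.0033/0.274 = 0.012. Haaland: 1/√f = -1.8 log₁₀[(0.012/3.7)^1.11 + 6.9/2.015e+04] = -1.8 log₁₀[0.00173 + 0.000342] = 4.829, so f = 0.04288.
Total minor-loss coefficient ΣK = 1·0.55 = 0.55.
ΔP = [f·L/D + ΣK]·(ρV²/2) = [0.04288·93.9/0.274 + 0.55]·(998·0.0759²/2) = [14.7 + 0.55]·2.875 = 43.83 Pa.

ΔP ≈ 43.8 Pa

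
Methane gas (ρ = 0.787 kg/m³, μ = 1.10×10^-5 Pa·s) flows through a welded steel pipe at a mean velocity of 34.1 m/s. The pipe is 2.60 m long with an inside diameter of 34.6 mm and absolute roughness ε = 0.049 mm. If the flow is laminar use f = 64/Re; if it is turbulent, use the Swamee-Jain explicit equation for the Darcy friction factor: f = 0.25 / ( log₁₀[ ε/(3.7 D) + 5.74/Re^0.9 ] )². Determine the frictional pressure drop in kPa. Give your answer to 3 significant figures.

ΔP ≈ 0.826 kPa

Reynolds number Re = ρVD/μ = 0.787 · 34.1 · 0.0346 / 1.1e-05 = 8.441e+04.
Re > 4000 → turbulent. Relative roughness ε/D = 4.9e-05/0.0346 = 0.00142. Swamee-Jain: f = 0.25/(log₁₀[0.00142/3.7 + 5.74/8.441e+04^0.9])² = 0.25/(log₁₀[0.000383 + 0.000211])² = 0.25/(-3.226)² = 0.02402.
Darcy-Weisbach: ΔP = f(L/D)(ρV²/2) = 0.02402·(2.6/0.0346)·(0.787·34.1²/2) = 0.02402·75.14·457.6 = 825.9 Pa.
ΔP = 825.9 Pa = 0.826 kPa.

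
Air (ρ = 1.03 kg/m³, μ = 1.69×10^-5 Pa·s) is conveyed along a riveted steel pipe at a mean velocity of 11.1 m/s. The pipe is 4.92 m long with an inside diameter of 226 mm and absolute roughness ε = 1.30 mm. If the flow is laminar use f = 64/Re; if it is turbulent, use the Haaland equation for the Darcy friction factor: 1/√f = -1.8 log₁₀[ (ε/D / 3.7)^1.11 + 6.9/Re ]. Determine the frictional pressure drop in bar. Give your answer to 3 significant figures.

Reynolds number Re = ρVD/μ = 1.03 · 11.1 · 0.226 / 1.69e-05 = 1.529e+05.
Re > 4000 → turbulent. Relative roughness ε/D = 0.0013/0.226 = 0.00575. Haaland: 1/√f = -1.8 log₁₀[(0.00575/3.7)^1.11 + 6.9/1.529e+05] = -1.8 log₁₀[0.000763 + 4.51e-05] = 5.566, so f = 0.03228.
Darcy-Weisbach: ΔP = f(L/D)(ρV²/2) = 0.03228·(4.92/0.226)·(1.03·11.1²/2) = 0.03228·21.77·63.45 = 44.59 Pa.
ΔP = 44.59 Pa = 4.46×10^-4 bar.

ΔP ≈ 4.46×10^-4 bar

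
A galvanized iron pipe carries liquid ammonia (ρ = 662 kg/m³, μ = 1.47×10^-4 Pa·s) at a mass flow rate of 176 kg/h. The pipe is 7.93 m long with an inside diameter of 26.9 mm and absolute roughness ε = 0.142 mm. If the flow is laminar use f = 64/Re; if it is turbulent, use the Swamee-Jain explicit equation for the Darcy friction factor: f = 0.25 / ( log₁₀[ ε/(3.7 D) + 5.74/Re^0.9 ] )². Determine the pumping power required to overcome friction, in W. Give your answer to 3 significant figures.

ṁ = 176 kg/h = 176/3600 = 0.04889 kg/s.
A = πD²/4 = π(0.0269)²/4 = 0.0005683 m²; mean velocity V = ṁ/(ρA) = 0.04889/(662 · 0.0005683) = 0.1299 m/s.
Reynolds number Re = ρVD/μ = 662 · 0.1299 · 0.0269 / 0.000147 = 1.574e+04.
Re > 4000 → turbulent. Relative roughness ε/D = 0.000142/0.0269 = 0.00528. Swamee-Jain: f = 0.25/(log₁₀[0.00528/3.7 + 5.74/1.574e+04^0.9])² = 0.25/(log₁₀[0.00143 + 0.000958])² = 0.25/(-2.622)² = 0.03635.
Darcy-Weisbach: ΔP = f(L/D)(ρV²/2) = 0.03635·(7.93/0.0269)·(662·0.1299²/2) = 0.03635·294.8·5.589 = 59.89 Pa.
Q = ṁ/ρ = 0.04889/662 = 7.385e-05 m³/s.
Pumping power P = QΔP = 7.385e-05·59.89 = 0.004423 W = 0.00442 W.

P ≈ 0.00442 W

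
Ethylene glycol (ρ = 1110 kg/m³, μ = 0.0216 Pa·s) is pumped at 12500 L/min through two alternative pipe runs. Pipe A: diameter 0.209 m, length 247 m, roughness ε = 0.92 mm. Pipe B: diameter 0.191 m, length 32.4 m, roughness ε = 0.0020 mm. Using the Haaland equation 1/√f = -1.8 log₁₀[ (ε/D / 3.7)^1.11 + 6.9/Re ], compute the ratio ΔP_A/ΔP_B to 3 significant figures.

Pipe A: V = Q/A = 0.2083/0.03431 = 6.073 m/s; Re = 6.522e+04; ε/D = 0.0044; Haaland → f = 0.03068; ΔP_A = f(L/D)(ρV²/2) = 7.42e+05 Pa.
Pipe B: V = Q/A = 0.2083/0.02865 = 7.271 m/s; Re = 7.137e+04; ε/D = 1.05e-05; Haaland → f = 0.01918; ΔP_B = f(L/D)(ρV²/2) = 9.546e+04 Pa.
ΔP_A/ΔP_B = 7.42e+05/9.546e+04 = 7.77.

ΔP_A/ΔP_B ≈ 7.77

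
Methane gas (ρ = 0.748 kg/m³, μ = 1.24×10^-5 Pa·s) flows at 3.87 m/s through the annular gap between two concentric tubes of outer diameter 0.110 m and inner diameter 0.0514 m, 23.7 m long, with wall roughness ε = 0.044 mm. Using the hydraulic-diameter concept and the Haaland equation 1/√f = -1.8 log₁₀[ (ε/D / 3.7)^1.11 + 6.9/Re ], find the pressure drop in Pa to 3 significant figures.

Hydraulic diameter D_h = 4A/P = D_o - D_i = 0.11 - 0.0514 = 0.0586 m.
Re = ρVD_h/μ = 0.748·3.87·0.0586/1.24e-05 = 1.368e+04.
ε/D_h = 4.4e-05/0.0586 = 0.000751; Haaland gives 1/√f = -1.8 log₁₀[7.96e-05+0.000504] = 5.82, so f = 0.02952.
ΔP = f(L/D_h)(ρV²/2) = 0.02952·23.7/0.0586·5.601 = 66.87 Pa.

ΔP ≈ 66.9 Pa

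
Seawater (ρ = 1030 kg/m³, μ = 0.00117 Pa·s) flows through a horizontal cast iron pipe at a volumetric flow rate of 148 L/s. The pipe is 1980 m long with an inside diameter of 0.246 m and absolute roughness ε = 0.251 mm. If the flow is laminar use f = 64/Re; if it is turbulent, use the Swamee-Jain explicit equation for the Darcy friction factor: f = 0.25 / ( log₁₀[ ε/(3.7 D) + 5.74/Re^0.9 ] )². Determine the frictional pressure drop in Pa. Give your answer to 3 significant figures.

Q = 148 L/s = 148/1000 = 0.148 m³/s.
Cross-sectional area A = πD²/4 = π(0.246)²/4 = 0.04753 m²; mean velocity V = Q/A = 0.148/0.04753 = 3.114 m/s.
Reynolds number Re = ρVD/μ = 1030 · 3.114 · 0.246 / 0.00117 = 6.744e+05.
Re > 4000 → turbulent. Relative roughness ε/D = 0.000251/0.246 = 0.00102. Swamee-Jain: f = 0.25/(log₁₀[0.00102/3.7 + 5.74/6.744e+05^0.9])² = 0.25/(log₁₀[0.000276 + 3.26e-05])² = 0.25/(-3.511)² = 0.02028.
Darcy-Weisbach: ΔP = f(L/D)(ρV²/2) = 0.02028·(1980/0.246)·(1030·3.114²/2) = 0.02028·8049·4994 = 8.151e+05 Pa.

ΔP ≈ 815000 Pa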